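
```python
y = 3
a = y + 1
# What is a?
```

Trace (tracking a):
y = 3  # -> y = 3
a = y + 1  # -> a = 4

Answer: 4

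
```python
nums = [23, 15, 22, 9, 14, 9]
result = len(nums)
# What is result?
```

Trace (tracking result):
nums = [23, 15, 22, 9, 14, 9]  # -> nums = [23, 15, 22, 9, 14, 9]
result = len(nums)  # -> result = 6

Answer: 6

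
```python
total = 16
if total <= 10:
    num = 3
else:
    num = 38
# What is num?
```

Answer: 38

Derivation:
Trace (tracking num):
total = 16  # -> total = 16
if total <= 10:  # condition is False
else:
    num = 38  # -> num = 38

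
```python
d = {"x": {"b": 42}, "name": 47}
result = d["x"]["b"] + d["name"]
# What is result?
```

Trace (tracking result):
d = {'x': {'b': 42}, 'name': 47}  # -> d = {'x': {'b': 42}, 'name': 47}
result = d['x']['b'] + d['name']  # -> result = 89

Answer: 89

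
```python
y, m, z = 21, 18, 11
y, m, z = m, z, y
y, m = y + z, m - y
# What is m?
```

Trace (tracking m):
y, m, z = (21, 18, 11)  # -> y = 21, m = 18, z = 11
y, m, z = (m, z, y)  # -> y = 18, m = 11, z = 21
y, m = (y + z, m - y)  # -> y = 39, m = -7

Answer: -7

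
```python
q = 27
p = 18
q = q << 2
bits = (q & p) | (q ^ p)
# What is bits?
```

Answer: 126

Derivation:
Trace (tracking bits):
q = 27  # -> q = 27
p = 18  # -> p = 18
q = q << 2  # -> q = 108
bits = q & p | q ^ p  # -> bits = 126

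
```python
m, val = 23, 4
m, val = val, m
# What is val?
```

Trace (tracking val):
m, val = (23, 4)  # -> m = 23, val = 4
m, val = (val, m)  # -> m = 4, val = 23

Answer: 23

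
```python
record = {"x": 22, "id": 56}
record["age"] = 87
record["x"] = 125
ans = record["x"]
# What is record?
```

Answer: {'x': 125, 'id': 56, 'age': 87}

Derivation:
Trace (tracking record):
record = {'x': 22, 'id': 56}  # -> record = {'x': 22, 'id': 56}
record['age'] = 87  # -> record = {'x': 22, 'id': 56, 'age': 87}
record['x'] = 125  # -> record = {'x': 125, 'id': 56, 'age': 87}
ans = record['x']  # -> ans = 125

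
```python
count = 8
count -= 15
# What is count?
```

Trace (tracking count):
count = 8  # -> count = 8
count -= 15  # -> count = -7

Answer: -7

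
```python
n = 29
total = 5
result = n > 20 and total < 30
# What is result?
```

Answer: True

Derivation:
Trace (tracking result):
n = 29  # -> n = 29
total = 5  # -> total = 5
result = n > 20 and total < 30  # -> result = True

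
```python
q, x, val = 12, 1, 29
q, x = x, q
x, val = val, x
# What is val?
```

Answer: 12

Derivation:
Trace (tracking val):
q, x, val = (12, 1, 29)  # -> q = 12, x = 1, val = 29
q, x = (x, q)  # -> q = 1, x = 12
x, val = (val, x)  # -> x = 29, val = 12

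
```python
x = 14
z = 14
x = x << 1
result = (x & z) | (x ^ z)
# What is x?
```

Trace (tracking x):
x = 14  # -> x = 14
z = 14  # -> z = 14
x = x << 1  # -> x = 28
result = x & z | x ^ z  # -> result = 30

Answer: 28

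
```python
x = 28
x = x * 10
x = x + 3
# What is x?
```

Answer: 283

Derivation:
Trace (tracking x):
x = 28  # -> x = 28
x = x * 10  # -> x = 280
x = x + 3  # -> x = 283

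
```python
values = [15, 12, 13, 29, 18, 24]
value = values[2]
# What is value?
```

Answer: 13

Derivation:
Trace (tracking value):
values = [15, 12, 13, 29, 18, 24]  # -> values = [15, 12, 13, 29, 18, 24]
value = values[2]  # -> value = 13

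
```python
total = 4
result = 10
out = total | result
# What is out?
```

Trace (tracking out):
total = 4  # -> total = 4
result = 10  # -> result = 10
out = total | result  # -> out = 14

Answer: 14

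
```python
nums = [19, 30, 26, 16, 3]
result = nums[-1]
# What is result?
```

Trace (tracking result):
nums = [19, 30, 26, 16, 3]  # -> nums = [19, 30, 26, 16, 3]
result = nums[-1]  # -> result = 3

Answer: 3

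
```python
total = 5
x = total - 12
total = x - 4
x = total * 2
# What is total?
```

Answer: -11

Derivation:
Trace (tracking total):
total = 5  # -> total = 5
x = total - 12  # -> x = -7
total = x - 4  # -> total = -11
x = total * 2  # -> x = -22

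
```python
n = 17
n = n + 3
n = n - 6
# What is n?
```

Answer: 14

Derivation:
Trace (tracking n):
n = 17  # -> n = 17
n = n + 3  # -> n = 20
n = n - 6  # -> n = 14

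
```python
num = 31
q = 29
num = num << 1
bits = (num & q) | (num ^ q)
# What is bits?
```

Answer: 63

Derivation:
Trace (tracking bits):
num = 31  # -> num = 31
q = 29  # -> q = 29
num = num << 1  # -> num = 62
bits = num & q | num ^ q  # -> bits = 63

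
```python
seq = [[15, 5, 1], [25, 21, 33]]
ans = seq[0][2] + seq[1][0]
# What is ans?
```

Trace (tracking ans):
seq = [[15, 5, 1], [25, 21, 33]]  # -> seq = [[15, 5, 1], [25, 21, 33]]
ans = seq[0][2] + seq[1][0]  # -> ans = 26

Answer: 26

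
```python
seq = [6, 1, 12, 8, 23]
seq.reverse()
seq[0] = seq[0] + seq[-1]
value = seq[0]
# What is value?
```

Answer: 29

Derivation:
Trace (tracking value):
seq = [6, 1, 12, 8, 23]  # -> seq = [6, 1, 12, 8, 23]
seq.reverse()  # -> seq = [23, 8, 12, 1, 6]
seq[0] = seq[0] + seq[-1]  # -> seq = [29, 8, 12, 1, 6]
value = seq[0]  # -> value = 29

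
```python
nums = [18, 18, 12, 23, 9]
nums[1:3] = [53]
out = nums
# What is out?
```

Answer: [18, 53, 23, 9]

Derivation:
Trace (tracking out):
nums = [18, 18, 12, 23, 9]  # -> nums = [18, 18, 12, 23, 9]
nums[1:3] = [53]  # -> nums = [18, 53, 23, 9]
out = nums  # -> out = [18, 53, 23, 9]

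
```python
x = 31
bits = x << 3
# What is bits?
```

Answer: 248

Derivation:
Trace (tracking bits):
x = 31  # -> x = 31
bits = x << 3  # -> bits = 248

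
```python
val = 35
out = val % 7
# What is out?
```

Answer: 0

Derivation:
Trace (tracking out):
val = 35  # -> val = 35
out = val % 7  # -> out = 0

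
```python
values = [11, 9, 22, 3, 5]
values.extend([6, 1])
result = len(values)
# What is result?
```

Answer: 7

Derivation:
Trace (tracking result):
values = [11, 9, 22, 3, 5]  # -> values = [11, 9, 22, 3, 5]
values.extend([6, 1])  # -> values = [11, 9, 22, 3, 5, 6, 1]
result = len(values)  # -> result = 7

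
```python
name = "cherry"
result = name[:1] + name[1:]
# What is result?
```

Trace (tracking result):
name = 'cherry'  # -> name = 'cherry'
result = name[:1] + name[1:]  # -> result = 'cherry'

Answer: 'cherry'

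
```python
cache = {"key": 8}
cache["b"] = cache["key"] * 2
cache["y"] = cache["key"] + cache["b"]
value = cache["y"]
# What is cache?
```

Answer: {'key': 8, 'b': 16, 'y': 24}

Derivation:
Trace (tracking cache):
cache = {'key': 8}  # -> cache = {'key': 8}
cache['b'] = cache['key'] * 2  # -> cache = {'key': 8, 'b': 16}
cache['y'] = cache['key'] + cache['b']  # -> cache = {'key': 8, 'b': 16, 'y': 24}
value = cache['y']  # -> value = 24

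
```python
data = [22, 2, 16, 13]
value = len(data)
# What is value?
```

Answer: 4

Derivation:
Trace (tracking value):
data = [22, 2, 16, 13]  # -> data = [22, 2, 16, 13]
value = len(data)  # -> value = 4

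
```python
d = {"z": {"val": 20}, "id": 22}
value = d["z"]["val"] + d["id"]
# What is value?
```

Trace (tracking value):
d = {'z': {'val': 20}, 'id': 22}  # -> d = {'z': {'val': 20}, 'id': 22}
value = d['z']['val'] + d['id']  # -> value = 42

Answer: 42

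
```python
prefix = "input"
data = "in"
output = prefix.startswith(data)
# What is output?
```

Trace (tracking output):
prefix = 'input'  # -> prefix = 'input'
data = 'in'  # -> data = 'in'
output = prefix.startswith(data)  # -> output = True

Answer: True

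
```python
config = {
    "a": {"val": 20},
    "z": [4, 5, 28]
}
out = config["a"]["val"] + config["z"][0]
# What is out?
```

Trace (tracking out):
config = {'a': {'val': 20}, 'z': [4, 5, 28]}  # -> config = {'a': {'val': 20}, 'z': [4, 5, 28]}
out = config['a']['val'] + config['z'][0]  # -> out = 24

Answer: 24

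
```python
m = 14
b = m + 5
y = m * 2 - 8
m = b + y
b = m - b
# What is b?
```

Answer: 20

Derivation:
Trace (tracking b):
m = 14  # -> m = 14
b = m + 5  # -> b = 19
y = m * 2 - 8  # -> y = 20
m = b + y  # -> m = 39
b = m - b  # -> b = 20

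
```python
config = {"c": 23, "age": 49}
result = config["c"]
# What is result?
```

Trace (tracking result):
config = {'c': 23, 'age': 49}  # -> config = {'c': 23, 'age': 49}
result = config['c']  # -> result = 23

Answer: 23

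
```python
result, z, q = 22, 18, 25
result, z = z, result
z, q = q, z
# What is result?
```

Trace (tracking result):
result, z, q = (22, 18, 25)  # -> result = 22, z = 18, q = 25
result, z = (z, result)  # -> result = 18, z = 22
z, q = (q, z)  # -> z = 25, q = 22

Answer: 18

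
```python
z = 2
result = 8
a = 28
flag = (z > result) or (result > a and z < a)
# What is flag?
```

Trace (tracking flag):
z = 2  # -> z = 2
result = 8  # -> result = 8
a = 28  # -> a = 28
flag = z > result or (result > a and z < a)  # -> flag = False

Answer: False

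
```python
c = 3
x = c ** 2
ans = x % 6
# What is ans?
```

Trace (tracking ans):
c = 3  # -> c = 3
x = c ** 2  # -> x = 9
ans = x % 6  # -> ans = 3

Answer: 3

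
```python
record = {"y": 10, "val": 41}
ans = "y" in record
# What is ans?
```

Trace (tracking ans):
record = {'y': 10, 'val': 41}  # -> record = {'y': 10, 'val': 41}
ans = 'y' in record  # -> ans = True

Answer: True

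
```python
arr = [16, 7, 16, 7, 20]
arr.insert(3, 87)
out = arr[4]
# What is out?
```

Answer: 7

Derivation:
Trace (tracking out):
arr = [16, 7, 16, 7, 20]  # -> arr = [16, 7, 16, 7, 20]
arr.insert(3, 87)  # -> arr = [16, 7, 16, 87, 7, 20]
out = arr[4]  # -> out = 7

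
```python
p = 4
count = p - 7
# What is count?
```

Trace (tracking count):
p = 4  # -> p = 4
count = p - 7  # -> count = -3

Answer: -3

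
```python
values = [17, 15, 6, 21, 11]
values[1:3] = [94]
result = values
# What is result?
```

Trace (tracking result):
values = [17, 15, 6, 21, 11]  # -> values = [17, 15, 6, 21, 11]
values[1:3] = [94]  # -> values = [17, 94, 21, 11]
result = values  # -> result = [17, 94, 21, 11]

Answer: [17, 94, 21, 11]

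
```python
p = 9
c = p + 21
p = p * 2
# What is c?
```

Trace (tracking c):
p = 9  # -> p = 9
c = p + 21  # -> c = 30
p = p * 2  # -> p = 18

Answer: 30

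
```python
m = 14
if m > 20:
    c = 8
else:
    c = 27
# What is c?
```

Answer: 27

Derivation:
Trace (tracking c):
m = 14  # -> m = 14
if m > 20:  # condition is False
else:
    c = 27  # -> c = 27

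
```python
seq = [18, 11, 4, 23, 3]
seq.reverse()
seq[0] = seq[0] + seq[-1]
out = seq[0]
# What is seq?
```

Trace (tracking seq):
seq = [18, 11, 4, 23, 3]  # -> seq = [18, 11, 4, 23, 3]
seq.reverse()  # -> seq = [3, 23, 4, 11, 18]
seq[0] = seq[0] + seq[-1]  # -> seq = [21, 23, 4, 11, 18]
out = seq[0]  # -> out = 21

Answer: [21, 23, 4, 11, 18]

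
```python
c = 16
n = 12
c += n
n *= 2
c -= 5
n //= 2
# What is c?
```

Answer: 23

Derivation:
Trace (tracking c):
c = 16  # -> c = 16
n = 12  # -> n = 12
c += n  # -> c = 28
n *= 2  # -> n = 24
c -= 5  # -> c = 23
n //= 2  # -> n = 12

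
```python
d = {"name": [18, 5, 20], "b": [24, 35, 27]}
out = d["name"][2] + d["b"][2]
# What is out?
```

Answer: 47

Derivation:
Trace (tracking out):
d = {'name': [18, 5, 20], 'b': [24, 35, 27]}  # -> d = {'name': [18, 5, 20], 'b': [24, 35, 27]}
out = d['name'][2] + d['b'][2]  # -> out = 47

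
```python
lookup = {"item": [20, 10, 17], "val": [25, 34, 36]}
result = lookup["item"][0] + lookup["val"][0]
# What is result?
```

Trace (tracking result):
lookup = {'item': [20, 10, 17], 'val': [25, 34, 36]}  # -> lookup = {'item': [20, 10, 17], 'val': [25, 34, 36]}
result = lookup['item'][0] + lookup['val'][0]  # -> result = 45

Answer: 45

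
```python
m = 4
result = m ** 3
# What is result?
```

Answer: 64

Derivation:
Trace (tracking result):
m = 4  # -> m = 4
result = m ** 3  # -> result = 64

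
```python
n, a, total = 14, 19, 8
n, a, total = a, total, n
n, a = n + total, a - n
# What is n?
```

Trace (tracking n):
n, a, total = (14, 19, 8)  # -> n = 14, a = 19, total = 8
n, a, total = (a, total, n)  # -> n = 19, a = 8, total = 14
n, a = (n + total, a - n)  # -> n = 33, a = -11

Answer: 33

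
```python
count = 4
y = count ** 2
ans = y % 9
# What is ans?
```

Answer: 7

Derivation:
Trace (tracking ans):
count = 4  # -> count = 4
y = count ** 2  # -> y = 16
ans = y % 9  # -> ans = 7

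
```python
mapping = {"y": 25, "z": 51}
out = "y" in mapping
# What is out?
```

Answer: True

Derivation:
Trace (tracking out):
mapping = {'y': 25, 'z': 51}  # -> mapping = {'y': 25, 'z': 51}
out = 'y' in mapping  # -> out = True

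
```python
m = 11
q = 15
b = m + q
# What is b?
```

Answer: 26

Derivation:
Trace (tracking b):
m = 11  # -> m = 11
q = 15  # -> q = 15
b = m + q  # -> b = 26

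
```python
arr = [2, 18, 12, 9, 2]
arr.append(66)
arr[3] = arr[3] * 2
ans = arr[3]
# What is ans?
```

Trace (tracking ans):
arr = [2, 18, 12, 9, 2]  # -> arr = [2, 18, 12, 9, 2]
arr.append(66)  # -> arr = [2, 18, 12, 9, 2, 66]
arr[3] = arr[3] * 2  # -> arr = [2, 18, 12, 18, 2, 66]
ans = arr[3]  # -> ans = 18

Answer: 18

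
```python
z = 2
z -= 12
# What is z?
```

Trace (tracking z):
z = 2  # -> z = 2
z -= 12  # -> z = -10

Answer: -10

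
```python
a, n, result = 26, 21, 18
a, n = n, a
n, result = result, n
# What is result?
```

Answer: 26

Derivation:
Trace (tracking result):
a, n, result = (26, 21, 18)  # -> a = 26, n = 21, result = 18
a, n = (n, a)  # -> a = 21, n = 26
n, result = (result, n)  # -> n = 18, result = 26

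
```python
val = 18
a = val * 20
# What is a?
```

Trace (tracking a):
val = 18  # -> val = 18
a = val * 20  # -> a = 360

Answer: 360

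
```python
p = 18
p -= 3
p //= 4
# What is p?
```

Trace (tracking p):
p = 18  # -> p = 18
p -= 3  # -> p = 15
p //= 4  # -> p = 3

Answer: 3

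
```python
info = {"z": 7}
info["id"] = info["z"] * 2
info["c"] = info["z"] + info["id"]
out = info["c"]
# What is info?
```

Trace (tracking info):
info = {'z': 7}  # -> info = {'z': 7}
info['id'] = info['z'] * 2  # -> info = {'z': 7, 'id': 14}
info['c'] = info['z'] + info['id']  # -> info = {'z': 7, 'id': 14, 'c': 21}
out = info['c']  # -> out = 21

Answer: {'z': 7, 'id': 14, 'c': 21}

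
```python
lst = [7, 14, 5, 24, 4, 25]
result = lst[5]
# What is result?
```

Answer: 25

Derivation:
Trace (tracking result):
lst = [7, 14, 5, 24, 4, 25]  # -> lst = [7, 14, 5, 24, 4, 25]
result = lst[5]  # -> result = 25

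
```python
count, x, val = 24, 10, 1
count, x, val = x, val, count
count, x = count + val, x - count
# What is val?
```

Answer: 24

Derivation:
Trace (tracking val):
count, x, val = (24, 10, 1)  # -> count = 24, x = 10, val = 1
count, x, val = (x, val, count)  # -> count = 10, x = 1, val = 24
count, x = (count + val, x - count)  # -> count = 34, x = -9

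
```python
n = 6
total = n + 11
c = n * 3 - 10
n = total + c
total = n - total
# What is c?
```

Trace (tracking c):
n = 6  # -> n = 6
total = n + 11  # -> total = 17
c = n * 3 - 10  # -> c = 8
n = total + c  # -> n = 25
total = n - total  # -> total = 8

Answer: 8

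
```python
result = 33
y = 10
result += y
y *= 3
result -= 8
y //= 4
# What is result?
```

Trace (tracking result):
result = 33  # -> result = 33
y = 10  # -> y = 10
result += y  # -> result = 43
y *= 3  # -> y = 30
result -= 8  # -> result = 35
y //= 4  # -> y = 7

Answer: 35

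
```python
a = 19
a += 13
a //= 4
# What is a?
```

Answer: 8

Derivation:
Trace (tracking a):
a = 19  # -> a = 19
a += 13  # -> a = 32
a //= 4  # -> a = 8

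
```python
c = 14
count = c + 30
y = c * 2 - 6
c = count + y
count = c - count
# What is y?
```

Trace (tracking y):
c = 14  # -> c = 14
count = c + 30  # -> count = 44
y = c * 2 - 6  # -> y = 22
c = count + y  # -> c = 66
count = c - count  # -> count = 22

Answer: 22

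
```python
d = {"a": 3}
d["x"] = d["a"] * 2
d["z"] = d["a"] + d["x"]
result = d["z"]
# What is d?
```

Trace (tracking d):
d = {'a': 3}  # -> d = {'a': 3}
d['x'] = d['a'] * 2  # -> d = {'a': 3, 'x': 6}
d['z'] = d['a'] + d['x']  # -> d = {'a': 3, 'x': 6, 'z': 9}
result = d['z']  # -> result = 9

Answer: {'a': 3, 'x': 6, 'z': 9}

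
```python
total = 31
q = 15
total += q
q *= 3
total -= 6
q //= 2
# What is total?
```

Answer: 40

Derivation:
Trace (tracking total):
total = 31  # -> total = 31
q = 15  # -> q = 15
total += q  # -> total = 46
q *= 3  # -> q = 45
total -= 6  # -> total = 40
q //= 2  # -> q = 22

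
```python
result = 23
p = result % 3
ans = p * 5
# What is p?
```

Answer: 2

Derivation:
Trace (tracking p):
result = 23  # -> result = 23
p = result % 3  # -> p = 2
ans = p * 5  # -> ans = 10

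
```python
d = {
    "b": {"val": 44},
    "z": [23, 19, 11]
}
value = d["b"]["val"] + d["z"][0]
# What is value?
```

Trace (tracking value):
d = {'b': {'val': 44}, 'z': [23, 19, 11]}  # -> d = {'b': {'val': 44}, 'z': [23, 19, 11]}
value = d['b']['val'] + d['z'][0]  # -> value = 67

Answer: 67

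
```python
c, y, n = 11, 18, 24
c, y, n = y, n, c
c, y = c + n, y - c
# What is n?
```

Trace (tracking n):
c, y, n = (11, 18, 24)  # -> c = 11, y = 18, n = 24
c, y, n = (y, n, c)  # -> c = 18, y = 24, n = 11
c, y = (c + n, y - c)  # -> c = 29, y = 6

Answer: 11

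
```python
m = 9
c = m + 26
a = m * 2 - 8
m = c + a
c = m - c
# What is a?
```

Answer: 10

Derivation:
Trace (tracking a):
m = 9  # -> m = 9
c = m + 26  # -> c = 35
a = m * 2 - 8  # -> a = 10
m = c + a  # -> m = 45
c = m - c  # -> c = 10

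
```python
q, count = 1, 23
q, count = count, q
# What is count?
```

Trace (tracking count):
q, count = (1, 23)  # -> q = 1, count = 23
q, count = (count, q)  # -> q = 23, count = 1

Answer: 1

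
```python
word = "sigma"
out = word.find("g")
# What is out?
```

Answer: 2

Derivation:
Trace (tracking out):
word = 'sigma'  # -> word = 'sigma'
out = word.find('g')  # -> out = 2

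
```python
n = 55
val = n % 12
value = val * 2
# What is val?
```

Trace (tracking val):
n = 55  # -> n = 55
val = n % 12  # -> val = 7
value = val * 2  # -> value = 14

Answer: 7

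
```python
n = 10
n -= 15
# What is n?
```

Answer: -5

Derivation:
Trace (tracking n):
n = 10  # -> n = 10
n -= 15  # -> n = -5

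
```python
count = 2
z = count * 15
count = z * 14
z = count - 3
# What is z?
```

Trace (tracking z):
count = 2  # -> count = 2
z = count * 15  # -> z = 30
count = z * 14  # -> count = 420
z = count - 3  # -> z = 417

Answer: 417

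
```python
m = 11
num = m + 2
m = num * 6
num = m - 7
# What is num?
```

Trace (tracking num):
m = 11  # -> m = 11
num = m + 2  # -> num = 13
m = num * 6  # -> m = 78
num = m - 7  # -> num = 71

Answer: 71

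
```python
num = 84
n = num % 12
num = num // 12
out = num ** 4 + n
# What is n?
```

Answer: 0

Derivation:
Trace (tracking n):
num = 84  # -> num = 84
n = num % 12  # -> n = 0
num = num // 12  # -> num = 7
out = num ** 4 + n  # -> out = 2401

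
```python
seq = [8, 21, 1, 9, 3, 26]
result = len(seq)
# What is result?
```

Trace (tracking result):
seq = [8, 21, 1, 9, 3, 26]  # -> seq = [8, 21, 1, 9, 3, 26]
result = len(seq)  # -> result = 6

Answer: 6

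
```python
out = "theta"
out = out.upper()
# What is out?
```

Trace (tracking out):
out = 'theta'  # -> out = 'theta'
out = out.upper()  # -> out = 'THETA'

Answer: 'THETA'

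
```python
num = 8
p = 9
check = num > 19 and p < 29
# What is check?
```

Trace (tracking check):
num = 8  # -> num = 8
p = 9  # -> p = 9
check = num > 19 and p < 29  # -> check = False

Answer: False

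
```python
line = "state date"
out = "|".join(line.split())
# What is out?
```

Trace (tracking out):
line = 'state date'  # -> line = 'state date'
out = '|'.join(line.split())  # -> out = 'state|date'

Answer: 'state|date'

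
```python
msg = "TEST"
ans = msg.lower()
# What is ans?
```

Answer: 'test'

Derivation:
Trace (tracking ans):
msg = 'TEST'  # -> msg = 'TEST'
ans = msg.lower()  # -> ans = 'test'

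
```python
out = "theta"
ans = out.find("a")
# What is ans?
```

Answer: 4

Derivation:
Trace (tracking ans):
out = 'theta'  # -> out = 'theta'
ans = out.find('a')  # -> ans = 4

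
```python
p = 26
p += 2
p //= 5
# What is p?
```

Answer: 5

Derivation:
Trace (tracking p):
p = 26  # -> p = 26
p += 2  # -> p = 28
p //= 5  # -> p = 5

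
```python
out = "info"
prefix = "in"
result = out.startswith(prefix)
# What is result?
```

Answer: True

Derivation:
Trace (tracking result):
out = 'info'  # -> out = 'info'
prefix = 'in'  # -> prefix = 'in'
result = out.startswith(prefix)  # -> result = True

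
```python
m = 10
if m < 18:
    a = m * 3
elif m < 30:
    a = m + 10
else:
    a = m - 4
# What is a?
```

Trace (tracking a):
m = 10  # -> m = 10
if m < 18:  # condition is True
    a = m * 3  # -> a = 30

Answer: 30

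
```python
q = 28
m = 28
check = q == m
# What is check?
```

Trace (tracking check):
q = 28  # -> q = 28
m = 28  # -> m = 28
check = q == m  # -> check = True

Answer: True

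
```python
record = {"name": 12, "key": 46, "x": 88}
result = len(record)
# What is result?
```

Answer: 3

Derivation:
Trace (tracking result):
record = {'name': 12, 'key': 46, 'x': 88}  # -> record = {'name': 12, 'key': 46, 'x': 88}
result = len(record)  # -> result = 3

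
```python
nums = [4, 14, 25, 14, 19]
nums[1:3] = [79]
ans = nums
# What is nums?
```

Answer: [4, 79, 14, 19]

Derivation:
Trace (tracking nums):
nums = [4, 14, 25, 14, 19]  # -> nums = [4, 14, 25, 14, 19]
nums[1:3] = [79]  # -> nums = [4, 79, 14, 19]
ans = nums  # -> ans = [4, 79, 14, 19]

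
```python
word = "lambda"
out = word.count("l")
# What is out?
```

Trace (tracking out):
word = 'lambda'  # -> word = 'lambda'
out = word.count('l')  # -> out = 1

Answer: 1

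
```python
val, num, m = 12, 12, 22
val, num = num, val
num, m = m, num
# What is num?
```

Trace (tracking num):
val, num, m = (12, 12, 22)  # -> val = 12, num = 12, m = 22
val, num = (num, val)  # -> val = 12, num = 12
num, m = (m, num)  # -> num = 22, m = 12

Answer: 22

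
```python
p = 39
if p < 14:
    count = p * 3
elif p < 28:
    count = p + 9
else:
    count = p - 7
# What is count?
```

Answer: 32

Derivation:
Trace (tracking count):
p = 39  # -> p = 39
if p < 14:  # condition is False
elif p < 28:  # condition is False
else:
    count = p - 7  # -> count = 32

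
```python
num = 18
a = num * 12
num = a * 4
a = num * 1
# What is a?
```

Trace (tracking a):
num = 18  # -> num = 18
a = num * 12  # -> a = 216
num = a * 4  # -> num = 864
a = num * 1  # -> a = 864

Answer: 864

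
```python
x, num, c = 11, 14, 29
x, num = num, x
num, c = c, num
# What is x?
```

Trace (tracking x):
x, num, c = (11, 14, 29)  # -> x = 11, num = 14, c = 29
x, num = (num, x)  # -> x = 14, num = 11
num, c = (c, num)  # -> num = 29, c = 11

Answer: 14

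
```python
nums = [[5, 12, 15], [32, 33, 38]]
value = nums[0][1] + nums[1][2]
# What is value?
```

Answer: 50

Derivation:
Trace (tracking value):
nums = [[5, 12, 15], [32, 33, 38]]  # -> nums = [[5, 12, 15], [32, 33, 38]]
value = nums[0][1] + nums[1][2]  # -> value = 50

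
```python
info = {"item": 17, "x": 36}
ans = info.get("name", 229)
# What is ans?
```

Answer: 229

Derivation:
Trace (tracking ans):
info = {'item': 17, 'x': 36}  # -> info = {'item': 17, 'x': 36}
ans = info.get('name', 229)  # -> ans = 229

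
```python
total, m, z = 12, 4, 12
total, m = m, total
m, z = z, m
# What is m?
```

Answer: 12

Derivation:
Trace (tracking m):
total, m, z = (12, 4, 12)  # -> total = 12, m = 4, z = 12
total, m = (m, total)  # -> total = 4, m = 12
m, z = (z, m)  # -> m = 12, z = 12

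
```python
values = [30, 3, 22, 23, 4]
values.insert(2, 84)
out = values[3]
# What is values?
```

Answer: [30, 3, 84, 22, 23, 4]

Derivation:
Trace (tracking values):
values = [30, 3, 22, 23, 4]  # -> values = [30, 3, 22, 23, 4]
values.insert(2, 84)  # -> values = [30, 3, 84, 22, 23, 4]
out = values[3]  # -> out = 22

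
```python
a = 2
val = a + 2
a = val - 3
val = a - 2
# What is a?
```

Trace (tracking a):
a = 2  # -> a = 2
val = a + 2  # -> val = 4
a = val - 3  # -> a = 1
val = a - 2  # -> val = -1

Answer: 1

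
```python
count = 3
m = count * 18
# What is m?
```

Answer: 54

Derivation:
Trace (tracking m):
count = 3  # -> count = 3
m = count * 18  # -> m = 54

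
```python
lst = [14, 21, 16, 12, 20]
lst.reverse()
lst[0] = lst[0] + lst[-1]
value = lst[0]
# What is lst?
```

Trace (tracking lst):
lst = [14, 21, 16, 12, 20]  # -> lst = [14, 21, 16, 12, 20]
lst.reverse()  # -> lst = [20, 12, 16, 21, 14]
lst[0] = lst[0] + lst[-1]  # -> lst = [34, 12, 16, 21, 14]
value = lst[0]  # -> value = 34

Answer: [34, 12, 16, 21, 14]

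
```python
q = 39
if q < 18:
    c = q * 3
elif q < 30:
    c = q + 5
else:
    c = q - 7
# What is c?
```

Answer: 32

Derivation:
Trace (tracking c):
q = 39  # -> q = 39
if q < 18:  # condition is False
elif q < 30:  # condition is False
else:
    c = q - 7  # -> c = 32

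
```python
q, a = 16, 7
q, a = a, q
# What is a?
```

Answer: 16

Derivation:
Trace (tracking a):
q, a = (16, 7)  # -> q = 16, a = 7
q, a = (a, q)  # -> q = 7, a = 16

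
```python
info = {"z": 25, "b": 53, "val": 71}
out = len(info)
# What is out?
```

Answer: 3

Derivation:
Trace (tracking out):
info = {'z': 25, 'b': 53, 'val': 71}  # -> info = {'z': 25, 'b': 53, 'val': 71}
out = len(info)  # -> out = 3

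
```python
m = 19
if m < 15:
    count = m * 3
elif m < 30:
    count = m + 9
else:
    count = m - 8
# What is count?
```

Answer: 28

Derivation:
Trace (tracking count):
m = 19  # -> m = 19
if m < 15:  # condition is False
elif m < 30:  # condition is True
    count = m + 9  # -> count = 28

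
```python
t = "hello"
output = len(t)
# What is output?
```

Answer: 5

Derivation:
Trace (tracking output):
t = 'hello'  # -> t = 'hello'
output = len(t)  # -> output = 5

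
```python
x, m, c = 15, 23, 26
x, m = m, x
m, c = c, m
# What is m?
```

Answer: 26

Derivation:
Trace (tracking m):
x, m, c = (15, 23, 26)  # -> x = 15, m = 23, c = 26
x, m = (m, x)  # -> x = 23, m = 15
m, c = (c, m)  # -> m = 26, c = 15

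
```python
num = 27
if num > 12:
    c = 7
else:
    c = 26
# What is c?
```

Trace (tracking c):
num = 27  # -> num = 27
if num > 12:  # condition is True
    c = 7  # -> c = 7

Answer: 7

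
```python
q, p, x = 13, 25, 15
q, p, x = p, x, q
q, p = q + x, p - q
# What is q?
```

Trace (tracking q):
q, p, x = (13, 25, 15)  # -> q = 13, p = 25, x = 15
q, p, x = (p, x, q)  # -> q = 25, p = 15, x = 13
q, p = (q + x, p - q)  # -> q = 38, p = -10

Answer: 38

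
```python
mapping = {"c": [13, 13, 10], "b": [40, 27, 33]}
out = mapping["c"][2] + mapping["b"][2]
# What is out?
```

Answer: 43

Derivation:
Trace (tracking out):
mapping = {'c': [13, 13, 10], 'b': [40, 27, 33]}  # -> mapping = {'c': [13, 13, 10], 'b': [40, 27, 33]}
out = mapping['c'][2] + mapping['b'][2]  # -> out = 43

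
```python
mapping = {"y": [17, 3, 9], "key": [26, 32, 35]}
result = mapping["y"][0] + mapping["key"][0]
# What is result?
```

Answer: 43

Derivation:
Trace (tracking result):
mapping = {'y': [17, 3, 9], 'key': [26, 32, 35]}  # -> mapping = {'y': [17, 3, 9], 'key': [26, 32, 35]}
result = mapping['y'][0] + mapping['key'][0]  # -> result = 43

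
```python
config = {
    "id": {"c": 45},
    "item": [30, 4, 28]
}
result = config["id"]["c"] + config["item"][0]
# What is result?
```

Answer: 75

Derivation:
Trace (tracking result):
config = {'id': {'c': 45}, 'item': [30, 4, 28]}  # -> config = {'id': {'c': 45}, 'item': [30, 4, 28]}
result = config['id']['c'] + config['item'][0]  # -> result = 75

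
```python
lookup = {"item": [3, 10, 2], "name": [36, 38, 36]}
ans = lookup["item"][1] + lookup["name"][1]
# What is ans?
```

Answer: 48

Derivation:
Trace (tracking ans):
lookup = {'item': [3, 10, 2], 'name': [36, 38, 36]}  # -> lookup = {'item': [3, 10, 2], 'name': [36, 38, 36]}
ans = lookup['item'][1] + lookup['name'][1]  # -> ans = 48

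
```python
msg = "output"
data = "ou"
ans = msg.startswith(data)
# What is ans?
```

Trace (tracking ans):
msg = 'output'  # -> msg = 'output'
data = 'ou'  # -> data = 'ou'
ans = msg.startswith(data)  # -> ans = True

Answer: True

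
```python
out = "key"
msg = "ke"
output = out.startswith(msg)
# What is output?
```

Answer: True

Derivation:
Trace (tracking output):
out = 'key'  # -> out = 'key'
msg = 'ke'  # -> msg = 'ke'
output = out.startswith(msg)  # -> output = True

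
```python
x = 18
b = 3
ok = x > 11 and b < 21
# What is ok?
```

Answer: True

Derivation:
Trace (tracking ok):
x = 18  # -> x = 18
b = 3  # -> b = 3
ok = x > 11 and b < 21  # -> ok = True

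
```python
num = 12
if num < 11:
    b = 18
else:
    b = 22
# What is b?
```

Trace (tracking b):
num = 12  # -> num = 12
if num < 11:  # condition is False
else:
    b = 22  # -> b = 22

Answer: 22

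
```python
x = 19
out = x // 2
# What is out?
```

Trace (tracking out):
x = 19  # -> x = 19
out = x // 2  # -> out = 9

Answer: 9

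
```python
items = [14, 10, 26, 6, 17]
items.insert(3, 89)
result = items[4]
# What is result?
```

Trace (tracking result):
items = [14, 10, 26, 6, 17]  # -> items = [14, 10, 26, 6, 17]
items.insert(3, 89)  # -> items = [14, 10, 26, 89, 6, 17]
result = items[4]  # -> result = 6

Answer: 6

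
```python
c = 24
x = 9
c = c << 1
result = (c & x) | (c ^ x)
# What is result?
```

Trace (tracking result):
c = 24  # -> c = 24
x = 9  # -> x = 9
c = c << 1  # -> c = 48
result = c & x | c ^ x  # -> result = 57

Answer: 57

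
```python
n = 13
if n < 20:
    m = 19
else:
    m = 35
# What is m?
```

Trace (tracking m):
n = 13  # -> n = 13
if n < 20:  # condition is True
    m = 19  # -> m = 19

Answer: 19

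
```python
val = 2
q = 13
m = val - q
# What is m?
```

Trace (tracking m):
val = 2  # -> val = 2
q = 13  # -> q = 13
m = val - q  # -> m = -11

Answer: -11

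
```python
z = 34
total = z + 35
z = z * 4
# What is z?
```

Trace (tracking z):
z = 34  # -> z = 34
total = z + 35  # -> total = 69
z = z * 4  # -> z = 136

Answer: 136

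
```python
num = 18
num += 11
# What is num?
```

Trace (tracking num):
num = 18  # -> num = 18
num += 11  # -> num = 29

Answer: 29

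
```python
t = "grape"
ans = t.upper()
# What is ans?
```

Answer: 'GRAPE'

Derivation:
Trace (tracking ans):
t = 'grape'  # -> t = 'grape'
ans = t.upper()  # -> ans = 'GRAPE'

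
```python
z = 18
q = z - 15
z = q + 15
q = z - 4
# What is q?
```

Trace (tracking q):
z = 18  # -> z = 18
q = z - 15  # -> q = 3
z = q + 15  # -> z = 18
q = z - 4  # -> q = 14

Answer: 14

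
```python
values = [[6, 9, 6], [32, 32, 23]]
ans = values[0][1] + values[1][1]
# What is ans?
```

Answer: 41

Derivation:
Trace (tracking ans):
values = [[6, 9, 6], [32, 32, 23]]  # -> values = [[6, 9, 6], [32, 32, 23]]
ans = values[0][1] + values[1][1]  # -> ans = 41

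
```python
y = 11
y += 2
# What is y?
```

Answer: 13

Derivation:
Trace (tracking y):
y = 11  # -> y = 11
y += 2  # -> y = 13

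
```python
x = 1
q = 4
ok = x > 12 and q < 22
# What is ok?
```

Answer: False

Derivation:
Trace (tracking ok):
x = 1  # -> x = 1
q = 4  # -> q = 4
ok = x > 12 and q < 22  # -> ok = False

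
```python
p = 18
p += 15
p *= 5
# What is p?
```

Answer: 165

Derivation:
Trace (tracking p):
p = 18  # -> p = 18
p += 15  # -> p = 33
p *= 5  # -> p = 165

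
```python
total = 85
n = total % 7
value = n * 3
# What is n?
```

Answer: 1

Derivation:
Trace (tracking n):
total = 85  # -> total = 85
n = total % 7  # -> n = 1
value = n * 3  # -> value = 3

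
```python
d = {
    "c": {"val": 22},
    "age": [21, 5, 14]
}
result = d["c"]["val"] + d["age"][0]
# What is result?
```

Trace (tracking result):
d = {'c': {'val': 22}, 'age': [21, 5, 14]}  # -> d = {'c': {'val': 22}, 'age': [21, 5, 14]}
result = d['c']['val'] + d['age'][0]  # -> result = 43

Answer: 43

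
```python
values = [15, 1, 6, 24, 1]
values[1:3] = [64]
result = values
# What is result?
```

Answer: [15, 64, 24, 1]

Derivation:
Trace (tracking result):
values = [15, 1, 6, 24, 1]  # -> values = [15, 1, 6, 24, 1]
values[1:3] = [64]  # -> values = [15, 64, 24, 1]
result = values  # -> result = [15, 64, 24, 1]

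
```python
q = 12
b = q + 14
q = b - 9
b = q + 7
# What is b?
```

Answer: 24

Derivation:
Trace (tracking b):
q = 12  # -> q = 12
b = q + 14  # -> b = 26
q = b - 9  # -> q = 17
b = q + 7  # -> b = 24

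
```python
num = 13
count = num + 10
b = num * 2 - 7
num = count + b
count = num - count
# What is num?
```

Answer: 42

Derivation:
Trace (tracking num):
num = 13  # -> num = 13
count = num + 10  # -> count = 23
b = num * 2 - 7  # -> b = 19
num = count + b  # -> num = 42
count = num - count  # -> count = 19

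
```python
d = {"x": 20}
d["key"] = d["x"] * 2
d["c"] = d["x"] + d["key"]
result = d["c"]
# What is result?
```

Trace (tracking result):
d = {'x': 20}  # -> d = {'x': 20}
d['key'] = d['x'] * 2  # -> d = {'x': 20, 'key': 40}
d['c'] = d['x'] + d['key']  # -> d = {'x': 20, 'key': 40, 'c': 60}
result = d['c']  # -> result = 60

Answer: 60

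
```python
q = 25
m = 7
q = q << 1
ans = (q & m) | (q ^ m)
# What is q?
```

Trace (tracking q):
q = 25  # -> q = 25
m = 7  # -> m = 7
q = q << 1  # -> q = 50
ans = q & m | q ^ m  # -> ans = 55

Answer: 50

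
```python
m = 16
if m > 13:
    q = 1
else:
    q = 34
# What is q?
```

Answer: 1

Derivation:
Trace (tracking q):
m = 16  # -> m = 16
if m > 13:  # condition is True
    q = 1  # -> q = 1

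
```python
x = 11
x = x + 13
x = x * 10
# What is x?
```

Answer: 240

Derivation:
Trace (tracking x):
x = 11  # -> x = 11
x = x + 13  # -> x = 24
x = x * 10  # -> x = 240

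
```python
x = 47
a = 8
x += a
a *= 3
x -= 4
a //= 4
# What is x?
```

Answer: 51

Derivation:
Trace (tracking x):
x = 47  # -> x = 47
a = 8  # -> a = 8
x += a  # -> x = 55
a *= 3  # -> a = 24
x -= 4  # -> x = 51
a //= 4  # -> a = 6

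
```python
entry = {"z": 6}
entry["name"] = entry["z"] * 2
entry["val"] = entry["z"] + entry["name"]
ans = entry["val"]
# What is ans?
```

Trace (tracking ans):
entry = {'z': 6}  # -> entry = {'z': 6}
entry['name'] = entry['z'] * 2  # -> entry = {'z': 6, 'name': 12}
entry['val'] = entry['z'] + entry['name']  # -> entry = {'z': 6, 'name': 12, 'val': 18}
ans = entry['val']  # -> ans = 18

Answer: 18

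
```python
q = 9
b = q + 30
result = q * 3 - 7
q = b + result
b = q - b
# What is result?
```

Trace (tracking result):
q = 9  # -> q = 9
b = q + 30  # -> b = 39
result = q * 3 - 7  # -> result = 20
q = b + result  # -> q = 59
b = q - b  # -> b = 20

Answer: 20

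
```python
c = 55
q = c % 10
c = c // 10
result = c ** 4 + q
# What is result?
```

Trace (tracking result):
c = 55  # -> c = 55
q = c % 10  # -> q = 5
c = c // 10  # -> c = 5
result = c ** 4 + q  # -> result = 630

Answer: 630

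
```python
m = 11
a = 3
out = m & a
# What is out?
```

Answer: 3

Derivation:
Trace (tracking out):
m = 11  # -> m = 11
a = 3  # -> a = 3
out = m & a  # -> out = 3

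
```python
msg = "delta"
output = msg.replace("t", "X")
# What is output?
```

Trace (tracking output):
msg = 'delta'  # -> msg = 'delta'
output = msg.replace('t', 'X')  # -> output = 'delXa'

Answer: 'delXa'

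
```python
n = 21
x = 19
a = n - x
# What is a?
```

Trace (tracking a):
n = 21  # -> n = 21
x = 19  # -> x = 19
a = n - x  # -> a = 2

Answer: 2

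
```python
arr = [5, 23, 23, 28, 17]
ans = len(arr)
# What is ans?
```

Answer: 5

Derivation:
Trace (tracking ans):
arr = [5, 23, 23, 28, 17]  # -> arr = [5, 23, 23, 28, 17]
ans = len(arr)  # -> ans = 5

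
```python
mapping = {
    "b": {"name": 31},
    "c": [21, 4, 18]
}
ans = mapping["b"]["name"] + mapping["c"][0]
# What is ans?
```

Trace (tracking ans):
mapping = {'b': {'name': 31}, 'c': [21, 4, 18]}  # -> mapping = {'b': {'name': 31}, 'c': [21, 4, 18]}
ans = mapping['b']['name'] + mapping['c'][0]  # -> ans = 52

Answer: 52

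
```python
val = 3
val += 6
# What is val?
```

Trace (tracking val):
val = 3  # -> val = 3
val += 6  # -> val = 9

Answer: 9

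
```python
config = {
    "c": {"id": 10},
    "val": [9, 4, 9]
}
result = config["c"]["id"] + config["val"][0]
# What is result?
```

Trace (tracking result):
config = {'c': {'id': 10}, 'val': [9, 4, 9]}  # -> config = {'c': {'id': 10}, 'val': [9, 4, 9]}
result = config['c']['id'] + config['val'][0]  # -> result = 19

Answer: 19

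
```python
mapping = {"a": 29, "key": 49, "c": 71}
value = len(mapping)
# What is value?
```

Trace (tracking value):
mapping = {'a': 29, 'key': 49, 'c': 71}  # -> mapping = {'a': 29, 'key': 49, 'c': 71}
value = len(mapping)  # -> value = 3

Answer: 3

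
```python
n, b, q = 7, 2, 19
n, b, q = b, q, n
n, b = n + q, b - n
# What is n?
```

Trace (tracking n):
n, b, q = (7, 2, 19)  # -> n = 7, b = 2, q = 19
n, b, q = (b, q, n)  # -> n = 2, b = 19, q = 7
n, b = (n + q, b - n)  # -> n = 9, b = 17

Answer: 9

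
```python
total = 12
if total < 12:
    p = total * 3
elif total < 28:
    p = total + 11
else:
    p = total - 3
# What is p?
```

Trace (tracking p):
total = 12  # -> total = 12
if total < 12:  # condition is False
elif total < 28:  # condition is True
    p = total + 11  # -> p = 23

Answer: 23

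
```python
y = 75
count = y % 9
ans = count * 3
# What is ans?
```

Answer: 9

Derivation:
Trace (tracking ans):
y = 75  # -> y = 75
count = y % 9  # -> count = 3
ans = count * 3  # -> ans = 9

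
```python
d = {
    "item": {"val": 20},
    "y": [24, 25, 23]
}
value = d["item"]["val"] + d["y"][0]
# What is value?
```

Answer: 44

Derivation:
Trace (tracking value):
d = {'item': {'val': 20}, 'y': [24, 25, 23]}  # -> d = {'item': {'val': 20}, 'y': [24, 25, 23]}
value = d['item']['val'] + d['y'][0]  # -> value = 44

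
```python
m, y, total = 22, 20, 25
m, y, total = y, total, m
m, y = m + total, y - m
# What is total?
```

Trace (tracking total):
m, y, total = (22, 20, 25)  # -> m = 22, y = 20, total = 25
m, y, total = (y, total, m)  # -> m = 20, y = 25, total = 22
m, y = (m + total, y - m)  # -> m = 42, y = 5

Answer: 22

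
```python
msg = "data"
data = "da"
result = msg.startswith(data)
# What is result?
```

Trace (tracking result):
msg = 'data'  # -> msg = 'data'
data = 'da'  # -> data = 'da'
result = msg.startswith(data)  # -> result = True

Answer: True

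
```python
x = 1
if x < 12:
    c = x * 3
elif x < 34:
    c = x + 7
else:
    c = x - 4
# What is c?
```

Trace (tracking c):
x = 1  # -> x = 1
if x < 12:  # condition is True
    c = x * 3  # -> c = 3

Answer: 3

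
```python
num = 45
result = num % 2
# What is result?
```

Answer: 1

Derivation:
Trace (tracking result):
num = 45  # -> num = 45
result = num % 2  # -> result = 1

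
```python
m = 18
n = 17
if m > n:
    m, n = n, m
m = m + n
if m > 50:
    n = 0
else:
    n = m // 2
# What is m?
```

Trace (tracking m):
m = 18  # -> m = 18
n = 17  # -> n = 17
if m > n:  # condition is True
    m, n = (n, m)  # -> m = 17, n = 18
m = m + n  # -> m = 35
if m > 50:  # condition is False
else:
    n = m // 2  # -> n = 17

Answer: 35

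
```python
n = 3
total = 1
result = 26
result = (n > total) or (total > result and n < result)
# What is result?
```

Trace (tracking result):
n = 3  # -> n = 3
total = 1  # -> total = 1
result = 26  # -> result = 26
result = n > total or (total > result and n < result)  # -> result = True

Answer: True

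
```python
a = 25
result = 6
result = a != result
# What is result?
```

Answer: True

Derivation:
Trace (tracking result):
a = 25  # -> a = 25
result = 6  # -> result = 6
result = a != result  # -> result = True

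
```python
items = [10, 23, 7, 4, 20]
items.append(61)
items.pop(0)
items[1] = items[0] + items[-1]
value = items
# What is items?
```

Trace (tracking items):
items = [10, 23, 7, 4, 20]  # -> items = [10, 23, 7, 4, 20]
items.append(61)  # -> items = [10, 23, 7, 4, 20, 61]
items.pop(0)  # -> items = [23, 7, 4, 20, 61]
items[1] = items[0] + items[-1]  # -> items = [23, 84, 4, 20, 61]
value = items  # -> value = [23, 84, 4, 20, 61]

Answer: [23, 84, 4, 20, 61]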